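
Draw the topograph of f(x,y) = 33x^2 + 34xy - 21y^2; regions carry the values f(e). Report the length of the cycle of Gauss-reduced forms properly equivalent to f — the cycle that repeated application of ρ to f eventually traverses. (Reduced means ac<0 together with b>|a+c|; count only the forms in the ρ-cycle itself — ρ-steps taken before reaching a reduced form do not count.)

D = 3928, ⌊√D⌋ = 62
river: ρ → (-21,50,17)
river: ρ → (17,52,-18)
river: ρ → (-18,56,11)
river: ρ → (11,54,-23)
river: ρ → (-23,38,27)
river: ρ → (27,16,-34)
river: ρ → (-34,52,9)
river: ρ → (9,56,-22)
river: ρ → (-22,32,33)
river: ρ → (33,34,-21)
ρ-cycle length = 10 (tail of 0 descent steps not counted)

10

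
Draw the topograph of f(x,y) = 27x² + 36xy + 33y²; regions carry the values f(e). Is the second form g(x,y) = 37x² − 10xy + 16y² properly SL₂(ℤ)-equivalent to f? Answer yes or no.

D₁ = -2268, D₂ = -2268
f: translate: b→-18 (≡36 mod 54), so (27,36,33)→(27,-18,24)
f: flip: (27,-18,24)→(24,18,27)
f: reduced (well bottom): (24,18,27) with a≤c, −a<b≤a
g: flip: (37,-10,16)→(16,10,37)
g: reduced (well bottom): (16,10,37) with a≤c, −a<b≤a
reduced forms (24, 18, 27) vs (16, 10, 37) ⇒ inequivalent

no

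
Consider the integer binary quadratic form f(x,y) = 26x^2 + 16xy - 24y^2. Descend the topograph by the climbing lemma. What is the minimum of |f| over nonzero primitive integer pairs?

river: ρ → (-24,32,18)
river: ρ → (18,40,-16)
river: ρ → (-16,24,34)
river: ρ → (34,44,-6)
river: ρ → (-6,52,2)
river: ρ → (2,52,-6)
river: ρ → (-6,44,34)
river: ρ → (34,24,-16)
river: ρ → (-16,40,18)
river: ρ → (18,32,-24)
river: ρ → (-24,16,26)
river: ρ → (26,36,-14)
river: ρ → (-14,48,8)
river: ρ → (8,48,-14)
river: ρ → (-14,36,26)
river: ρ → (26,16,-24)
closes: descent 0, river 16
min |a| on river = 2

2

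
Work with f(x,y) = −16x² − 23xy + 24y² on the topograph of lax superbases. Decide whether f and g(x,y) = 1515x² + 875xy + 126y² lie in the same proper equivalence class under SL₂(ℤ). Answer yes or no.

D₁ = 2065, D₂ = 2065
river cycle of f (length 28): (24, 23, -16), (-16, 41, 6), (6, 43, -9), (-9, 29, 34), (34, 39, -4), (-4, 41, 24), (24, 7, -21), (-21, 35, 10), (10, 45, -1), (-1, 45, 10), … (18 more)
river cycle of g (length 28): (24, 23, -16), (-16, 41, 6), (6, 43, -9), (-9, 29, 34), (34, 39, -4), (-4, 41, 24), (24, 7, -21), (-21, 35, 10), (10, 45, -1), (-1, 45, 10), … (18 more)
cycles coincide ⇒ equivalent

yes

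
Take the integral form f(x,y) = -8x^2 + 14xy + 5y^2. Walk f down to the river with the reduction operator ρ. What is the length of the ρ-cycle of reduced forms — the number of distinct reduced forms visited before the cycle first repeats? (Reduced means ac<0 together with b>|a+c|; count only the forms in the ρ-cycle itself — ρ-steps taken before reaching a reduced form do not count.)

D = 356, ⌊√D⌋ = 18
river: ρ → (5,16,-5)
river: ρ → (-5,14,8)
river: ρ → (8,18,-1)
river: ρ → (-1,18,8)
river: ρ → (8,14,-5)
river: ρ → (-5,16,5)
river: ρ → (5,14,-8)
river: ρ → (-8,18,1)
river: ρ → (1,18,-8)
river: ρ → (-8,14,5)
ρ-cycle length = 10 (tail of 0 descent steps not counted)

10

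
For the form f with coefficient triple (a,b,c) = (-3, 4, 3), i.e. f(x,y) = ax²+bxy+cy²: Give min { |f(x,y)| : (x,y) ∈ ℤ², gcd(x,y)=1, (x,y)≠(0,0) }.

river: ρ → (3,2,-4)
river: ρ → (-4,6,1)
river: ρ → (1,6,-4)
river: ρ → (-4,2,3)
river: ρ → (3,4,-3)
river: ρ → (-3,2,4)
river: ρ → (4,6,-1)
river: ρ → (-1,6,4)
river: ρ → (4,2,-3)
river: ρ → (-3,4,3)
closes: descent 0, river 10
min |a| on river = 1

1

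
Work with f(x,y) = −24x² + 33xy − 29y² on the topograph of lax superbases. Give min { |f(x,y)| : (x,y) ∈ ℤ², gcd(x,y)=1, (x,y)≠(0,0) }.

translate: b→15 (≡-33 mod 48), so (24,-33,29)→(24,15,20)
flip: (24,15,20)→(20,-15,24)
reduced (well bottom): (20,-15,24) with a≤c, −a<b≤a
well minimum |f| = |-20| = 20 (negative-definite)

20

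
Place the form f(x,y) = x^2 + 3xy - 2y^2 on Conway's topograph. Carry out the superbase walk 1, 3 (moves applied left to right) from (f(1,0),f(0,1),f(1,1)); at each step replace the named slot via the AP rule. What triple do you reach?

start (1,-2,2) = (f(1,0),f(0,1),f(1,1))
replace slot 1: 2·((-2)+2) − 1 = -1 → (-1,-2,2)
replace slot 3: 2·((-1)+(-2)) − 2 = -8 → (-1,-2,-8)

-1,-2,-8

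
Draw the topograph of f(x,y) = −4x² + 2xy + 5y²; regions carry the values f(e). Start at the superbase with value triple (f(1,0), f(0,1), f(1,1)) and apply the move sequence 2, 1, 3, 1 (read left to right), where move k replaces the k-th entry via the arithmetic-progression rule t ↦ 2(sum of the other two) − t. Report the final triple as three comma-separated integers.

start (-4,5,3) = (f(1,0),f(0,1),f(1,1))
replace slot 2: 2·((-4)+3) − 5 = -7 → (-4,-7,3)
replace slot 1: 2·((-7)+3) − (-4) = -4 → (-4,-7,3)
replace slot 3: 2·((-4)+(-7)) − 3 = -25 → (-4,-7,-25)
replace slot 1: 2·((-7)+(-25)) − (-4) = -60 → (-60,-7,-25)

-60,-7,-25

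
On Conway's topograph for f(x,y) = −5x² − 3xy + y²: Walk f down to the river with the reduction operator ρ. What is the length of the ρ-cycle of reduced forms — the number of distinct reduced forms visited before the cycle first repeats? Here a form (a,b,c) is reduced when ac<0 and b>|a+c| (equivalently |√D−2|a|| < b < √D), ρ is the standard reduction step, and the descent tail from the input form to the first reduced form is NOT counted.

D = 29, ⌊√D⌋ = 5
descent: ρ → (1,5,-1)  [lands on river]
river: ρ → (-1,5,1)
ρ-cycle length = 2 (tail of 1 descent step not counted)

2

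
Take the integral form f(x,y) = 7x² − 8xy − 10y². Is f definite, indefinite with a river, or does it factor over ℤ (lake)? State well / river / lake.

D = b²−4ac = (-8)² − 4·7·(-10) = 344
D > 0 non-square ⇒ indefinite ⇒ periodic river

river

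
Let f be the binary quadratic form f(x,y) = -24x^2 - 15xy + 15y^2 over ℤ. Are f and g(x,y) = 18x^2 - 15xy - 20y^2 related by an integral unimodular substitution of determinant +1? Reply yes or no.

D₁ = 1665, D₂ = 1665
river cycle of f (length 10): (15, 15, -24), (-24, 33, 6), (6, 39, -6), (-6, 33, 24), (24, 15, -15), (-15, 15, 24), (24, 33, -6), (-6, 39, 6), (6, 33, -24), (-24, 15, 15)
river cycle of g (length 22): (-20, 15, 18), (18, 21, -17), (-17, 13, 22), (22, 31, -8), (-8, 33, 18), (18, 39, -2), (-2, 37, 37), (37, 37, -2), (-2, 39, 18), (18, 33, -8), … (12 more)
cycles differ ⇒ inequivalent

no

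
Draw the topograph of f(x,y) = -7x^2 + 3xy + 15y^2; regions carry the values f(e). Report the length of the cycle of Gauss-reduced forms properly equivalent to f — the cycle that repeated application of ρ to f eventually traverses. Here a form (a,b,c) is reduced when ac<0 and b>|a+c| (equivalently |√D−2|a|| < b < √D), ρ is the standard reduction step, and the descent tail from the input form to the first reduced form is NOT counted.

D = 429, ⌊√D⌋ = 20
descent: ρ → (15,-3,-7)
descent: ρ → (-7,17,5)  [lands on river]
river: ρ → (5,13,-13)
river: ρ → (-13,13,5)
river: ρ → (5,17,-7)
river: ρ → (-7,11,11)
river: ρ → (11,11,-7)
ρ-cycle length = 6 (tail of 2 descent steps not counted)

6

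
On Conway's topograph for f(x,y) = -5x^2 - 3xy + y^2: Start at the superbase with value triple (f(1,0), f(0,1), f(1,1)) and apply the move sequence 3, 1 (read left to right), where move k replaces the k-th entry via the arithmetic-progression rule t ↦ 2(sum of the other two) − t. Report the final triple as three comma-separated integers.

start (-5,1,-7) = (f(1,0),f(0,1),f(1,1))
replace slot 3: 2·((-5)+1) − (-7) = -1 → (-5,1,-1)
replace slot 1: 2·(1+(-1)) − (-5) = 5 → (5,1,-1)

5,1,-1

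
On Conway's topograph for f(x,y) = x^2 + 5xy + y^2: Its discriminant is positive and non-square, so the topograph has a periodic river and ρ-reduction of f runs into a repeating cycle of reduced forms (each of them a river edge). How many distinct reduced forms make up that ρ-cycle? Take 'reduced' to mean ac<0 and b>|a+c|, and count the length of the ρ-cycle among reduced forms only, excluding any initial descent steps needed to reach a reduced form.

D = 21, ⌊√D⌋ = 4
descent: ρ → (1,3,-3)  [lands on river]
river: ρ → (-3,3,1)
ρ-cycle length = 2 (tail of 1 descent step not counted)

2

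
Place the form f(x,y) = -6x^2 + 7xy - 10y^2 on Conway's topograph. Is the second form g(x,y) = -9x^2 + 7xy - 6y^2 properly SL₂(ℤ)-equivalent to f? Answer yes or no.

D₁ = -191, D₂ = -167
discriminants differ ⇒ not SL₂(ℤ)-equivalent

no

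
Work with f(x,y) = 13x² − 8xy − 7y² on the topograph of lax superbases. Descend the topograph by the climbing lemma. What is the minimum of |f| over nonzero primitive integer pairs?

descent: ρ → (-7,8,13)  [lands on river]
river: ρ → (13,18,-2)
river: ρ → (-2,18,13)
river: ρ → (13,8,-7)
river: ρ → (-7,20,1)
river: ρ → (1,20,-7)
closes: descent 1, river 6
min |a| on river = 1

1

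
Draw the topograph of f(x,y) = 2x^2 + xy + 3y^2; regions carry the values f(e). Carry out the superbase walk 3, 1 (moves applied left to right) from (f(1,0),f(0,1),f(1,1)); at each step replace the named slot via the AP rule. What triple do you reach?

start (2,3,6) = (f(1,0),f(0,1),f(1,1))
replace slot 3: 2·(2+3) − 6 = 4 → (2,3,4)
replace slot 1: 2·(3+4) − 2 = 12 → (12,3,4)

12,3,4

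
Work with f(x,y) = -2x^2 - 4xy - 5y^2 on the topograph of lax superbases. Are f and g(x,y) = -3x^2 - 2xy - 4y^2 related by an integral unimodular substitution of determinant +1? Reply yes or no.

D₁ = -24, D₂ = -44
discriminants differ ⇒ not SL₂(ℤ)-equivalent

no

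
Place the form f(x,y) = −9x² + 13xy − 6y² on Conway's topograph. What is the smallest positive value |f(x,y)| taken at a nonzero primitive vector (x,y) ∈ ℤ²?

translate: b→5 (≡-13 mod 18), so (9,-13,6)→(9,5,2)
flip: (9,5,2)→(2,-5,9)
translate: b→-1 (≡-5 mod 4), so (2,-5,9)→(2,-1,6)
reduced (well bottom): (2,-1,6) with a≤c, −a<b≤a
well minimum |f| = |-2| = 2 (negative-definite)

2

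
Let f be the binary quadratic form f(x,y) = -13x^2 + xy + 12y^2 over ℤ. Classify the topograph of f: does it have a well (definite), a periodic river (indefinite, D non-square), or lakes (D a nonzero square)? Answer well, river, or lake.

D = b²−4ac = 1² − 4·(-13)·12 = 625
D = 25² is a perfect square ⇒ form factors over ℤ ⇒ lakes

lake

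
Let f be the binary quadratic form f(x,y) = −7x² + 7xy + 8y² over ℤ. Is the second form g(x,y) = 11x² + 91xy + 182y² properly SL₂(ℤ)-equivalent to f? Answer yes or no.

D₁ = 273, D₂ = 273
river cycle of f (length 8): (8, 9, -6), (-6, 15, 2), (2, 13, -13), (-13, 13, 2), (2, 15, -6), (-6, 9, 8), (8, 7, -7), (-7, 7, 8)
river cycle of g (length 8): (-6, 9, 8), (8, 7, -7), (-7, 7, 8), (8, 9, -6), (-6, 15, 2), (2, 13, -13), (-13, 13, 2), (2, 15, -6)
cycles coincide ⇒ equivalent

yes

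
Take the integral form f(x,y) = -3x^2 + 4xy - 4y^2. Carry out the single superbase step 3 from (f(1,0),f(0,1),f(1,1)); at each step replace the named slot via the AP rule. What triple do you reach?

start (-3,-4,-3) = (f(1,0),f(0,1),f(1,1))
replace slot 3: 2·((-3)+(-4)) − (-3) = -11 → (-3,-4,-11)

-3,-4,-11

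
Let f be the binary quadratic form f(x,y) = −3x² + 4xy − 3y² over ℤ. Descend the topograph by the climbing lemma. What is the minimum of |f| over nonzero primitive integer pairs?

translate: b→2 (≡-4 mod 6), so (3,-4,3)→(3,2,2)
flip: (3,2,2)→(2,-2,3)
translate: b→2 (≡-2 mod 4), so (2,-2,3)→(2,2,3)
reduced (well bottom): (2,2,3) with a≤c, −a<b≤a
well minimum |f| = |-2| = 2 (negative-definite)

2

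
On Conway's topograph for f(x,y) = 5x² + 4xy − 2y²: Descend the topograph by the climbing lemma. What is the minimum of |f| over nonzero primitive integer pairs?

river: ρ → (-2,4,5)
river: ρ → (5,6,-1)
river: ρ → (-1,6,5)
river: ρ → (5,4,-2)
closes: descent 0, river 4
min |a| on river = 1

1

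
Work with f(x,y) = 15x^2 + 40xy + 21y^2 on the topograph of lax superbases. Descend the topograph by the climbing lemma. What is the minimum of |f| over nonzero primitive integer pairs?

descent: ρ → (21,2,-4)
descent: ρ → (-4,14,9)  [lands on river]
river: ρ → (9,4,-9)
river: ρ → (-9,14,4)
river: ρ → (4,18,-1)
river: ρ → (-1,18,4)
river: ρ → (4,14,-9)
river: ρ → (-9,4,9)
river: ρ → (9,14,-4)
river: ρ → (-4,18,1)
river: ρ → (1,18,-4)
closes: descent 2, river 10
min |a| on river = 1

1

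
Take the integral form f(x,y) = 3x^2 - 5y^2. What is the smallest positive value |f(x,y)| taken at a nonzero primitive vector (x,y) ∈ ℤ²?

descent: ρ → (-5,0,3)
descent: ρ → (3,6,-2)  [lands on river]
river: ρ → (-2,6,3)
closes: descent 2, river 2
min |a| on river = 2

2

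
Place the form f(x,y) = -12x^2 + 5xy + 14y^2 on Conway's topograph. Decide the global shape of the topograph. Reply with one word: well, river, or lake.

D = b²−4ac = 5² − 4·(-12)·14 = 697
D > 0 non-square ⇒ indefinite ⇒ periodic river

river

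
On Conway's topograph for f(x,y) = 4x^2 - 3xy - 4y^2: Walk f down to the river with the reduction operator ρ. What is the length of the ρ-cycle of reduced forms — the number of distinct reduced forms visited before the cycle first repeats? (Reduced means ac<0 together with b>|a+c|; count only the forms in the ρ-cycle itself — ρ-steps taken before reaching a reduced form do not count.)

D = 73, ⌊√D⌋ = 8
descent: ρ → (-4,3,4)  [lands on river]
river: ρ → (4,5,-3)
river: ρ → (-3,7,2)
river: ρ → (2,5,-6)
river: ρ → (-6,7,1)
river: ρ → (1,7,-6)
river: ρ → (-6,5,2)
river: ρ → (2,7,-3)
river: ρ → (-3,5,4)
river: ρ → (4,3,-4)
river: ρ → (-4,5,3)
river: ρ → (3,7,-2)
river: ρ → (-2,5,6)
river: ρ → (6,7,-1)
river: ρ → (-1,7,6)
river: ρ → (6,5,-2)
river: ρ → (-2,7,3)
river: ρ → (3,5,-4)
ρ-cycle length = 18 (tail of 1 descent step not counted)

18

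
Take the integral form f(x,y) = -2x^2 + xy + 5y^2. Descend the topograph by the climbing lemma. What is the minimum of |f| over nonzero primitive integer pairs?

descent: ρ → (5,-1,-2)
descent: ρ → (-2,5,2)  [lands on river]
river: ρ → (2,3,-4)
river: ρ → (-4,5,1)
river: ρ → (1,5,-4)
river: ρ → (-4,3,2)
river: ρ → (2,5,-2)
river: ρ → (-2,3,4)
river: ρ → (4,5,-1)
river: ρ → (-1,5,4)
river: ρ → (4,3,-2)
closes: descent 2, river 10
min |a| on river = 1

1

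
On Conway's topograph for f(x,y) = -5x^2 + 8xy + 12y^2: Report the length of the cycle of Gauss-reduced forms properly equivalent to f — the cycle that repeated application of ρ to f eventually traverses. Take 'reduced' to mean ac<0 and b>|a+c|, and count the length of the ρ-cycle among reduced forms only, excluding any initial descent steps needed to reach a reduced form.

D = 304, ⌊√D⌋ = 17
river: ρ → (12,16,-1)
river: ρ → (-1,16,12)
river: ρ → (12,8,-5)
river: ρ → (-5,12,8)
river: ρ → (8,4,-9)
river: ρ → (-9,14,3)
river: ρ → (3,16,-4)
river: ρ → (-4,16,3)
river: ρ → (3,14,-9)
river: ρ → (-9,4,8)
river: ρ → (8,12,-5)
river: ρ → (-5,8,12)
ρ-cycle length = 12 (tail of 0 descent steps not counted)

12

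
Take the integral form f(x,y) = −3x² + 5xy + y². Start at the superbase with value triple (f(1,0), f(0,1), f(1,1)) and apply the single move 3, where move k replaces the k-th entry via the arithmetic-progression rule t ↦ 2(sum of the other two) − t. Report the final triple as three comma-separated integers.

start (-3,1,3) = (f(1,0),f(0,1),f(1,1))
replace slot 3: 2·((-3)+1) − 3 = -7 → (-3,1,-7)

-3,1,-7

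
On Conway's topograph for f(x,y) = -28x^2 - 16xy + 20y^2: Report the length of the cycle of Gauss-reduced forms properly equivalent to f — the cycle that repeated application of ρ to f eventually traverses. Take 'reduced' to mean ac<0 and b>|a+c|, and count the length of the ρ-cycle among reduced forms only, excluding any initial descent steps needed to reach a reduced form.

D = 2496, ⌊√D⌋ = 49
descent: ρ → (20,16,-28)  [lands on river]
river: ρ → (-28,40,8)
river: ρ → (8,40,-28)
river: ρ → (-28,16,20)
river: ρ → (20,24,-24)
river: ρ → (-24,24,20)
ρ-cycle length = 6 (tail of 1 descent step not counted)

6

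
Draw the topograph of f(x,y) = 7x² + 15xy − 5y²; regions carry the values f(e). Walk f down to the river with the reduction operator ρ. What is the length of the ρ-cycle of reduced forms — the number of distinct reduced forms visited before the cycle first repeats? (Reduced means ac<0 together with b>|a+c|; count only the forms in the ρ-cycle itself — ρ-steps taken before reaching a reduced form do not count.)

D = 365, ⌊√D⌋ = 19
river: ρ → (-5,15,7)
river: ρ → (7,13,-7)
river: ρ → (-7,15,5)
river: ρ → (5,15,-7)
river: ρ → (-7,13,7)
river: ρ → (7,15,-5)
ρ-cycle length = 6 (tail of 0 descent steps not counted)

6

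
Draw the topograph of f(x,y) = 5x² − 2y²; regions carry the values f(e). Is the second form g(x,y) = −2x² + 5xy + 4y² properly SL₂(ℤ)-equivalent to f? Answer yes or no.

D₁ = 40, D₂ = 57
discriminants differ ⇒ not SL₂(ℤ)-equivalent

no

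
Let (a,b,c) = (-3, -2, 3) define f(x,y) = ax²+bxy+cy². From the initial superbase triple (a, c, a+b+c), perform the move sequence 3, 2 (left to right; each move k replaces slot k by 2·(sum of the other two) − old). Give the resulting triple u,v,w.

start (-3,3,-2) = (f(1,0),f(0,1),f(1,1))
replace slot 3: 2·((-3)+3) − (-2) = 2 → (-3,3,2)
replace slot 2: 2·((-3)+2) − 3 = -5 → (-3,-5,2)

-3,-5,2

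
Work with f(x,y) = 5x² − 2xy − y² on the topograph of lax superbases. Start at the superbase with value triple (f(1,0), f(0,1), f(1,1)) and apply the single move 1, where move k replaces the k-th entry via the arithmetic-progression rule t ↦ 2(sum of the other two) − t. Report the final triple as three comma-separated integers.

start (5,-1,2) = (f(1,0),f(0,1),f(1,1))
replace slot 1: 2·((-1)+2) − 5 = -3 → (-3,-1,2)

-3,-1,2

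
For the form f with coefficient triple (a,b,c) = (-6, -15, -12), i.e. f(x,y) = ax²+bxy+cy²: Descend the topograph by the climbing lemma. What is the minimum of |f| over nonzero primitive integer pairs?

translate: b→3 (≡15 mod 12), so (6,15,12)→(6,3,3)
flip: (6,3,3)→(3,-3,6)
translate: b→3 (≡-3 mod 6), so (3,-3,6)→(3,3,6)
reduced (well bottom): (3,3,6) with a≤c, −a<b≤a
well minimum |f| = |-3| = 3 (negative-definite)

3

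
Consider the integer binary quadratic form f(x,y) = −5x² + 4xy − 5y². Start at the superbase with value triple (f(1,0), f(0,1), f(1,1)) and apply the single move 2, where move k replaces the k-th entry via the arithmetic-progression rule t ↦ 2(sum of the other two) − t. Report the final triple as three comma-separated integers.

start (-5,-5,-6) = (f(1,0),f(0,1),f(1,1))
replace slot 2: 2·((-5)+(-6)) − (-5) = -17 → (-5,-17,-6)

-5,-17,-6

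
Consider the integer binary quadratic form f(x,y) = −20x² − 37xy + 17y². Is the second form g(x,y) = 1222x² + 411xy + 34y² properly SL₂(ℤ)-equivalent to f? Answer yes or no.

D₁ = 2729, D₂ = 2729
river cycle of f (length 86): (17, 37, -20), (-20, 43, 11), (11, 45, -16), (-16, 51, 2), (2, 49, -41), (-41, 33, 10), (10, 47, -13), (-13, 31, 34), (34, 37, -10), (-10, 43, 22), … (76 more)
river cycle of g (length 86): (-20, 43, 11), (11, 45, -16), (-16, 51, 2), (2, 49, -41), (-41, 33, 10), (10, 47, -13), (-13, 31, 34), (34, 37, -10), (-10, 43, 22), (22, 45, -8), … (76 more)
cycles coincide ⇒ equivalent

yes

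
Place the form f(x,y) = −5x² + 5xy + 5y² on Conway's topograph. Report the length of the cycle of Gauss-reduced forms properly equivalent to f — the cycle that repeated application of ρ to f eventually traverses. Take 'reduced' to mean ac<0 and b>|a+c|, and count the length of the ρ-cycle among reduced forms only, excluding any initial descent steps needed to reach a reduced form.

D = 125, ⌊√D⌋ = 11
river: ρ → (5,5,-5)
river: ρ → (-5,5,5)
ρ-cycle length = 2 (tail of 0 descent steps not counted)

2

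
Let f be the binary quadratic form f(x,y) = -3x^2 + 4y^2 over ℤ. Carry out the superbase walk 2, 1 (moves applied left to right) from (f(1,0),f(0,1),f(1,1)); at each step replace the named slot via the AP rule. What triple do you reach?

start (-3,4,1) = (f(1,0),f(0,1),f(1,1))
replace slot 2: 2·((-3)+1) − 4 = -8 → (-3,-8,1)
replace slot 1: 2·((-8)+1) − (-3) = -11 → (-11,-8,1)

-11,-8,1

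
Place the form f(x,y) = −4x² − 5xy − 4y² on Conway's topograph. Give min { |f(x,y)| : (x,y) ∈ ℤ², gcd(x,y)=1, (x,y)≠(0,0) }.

translate: b→-3 (≡5 mod 8), so (4,5,4)→(4,-3,3)
flip: (4,-3,3)→(3,3,4)
reduced (well bottom): (3,3,4) with a≤c, −a<b≤a
well minimum |f| = |-3| = 3 (negative-definite)

3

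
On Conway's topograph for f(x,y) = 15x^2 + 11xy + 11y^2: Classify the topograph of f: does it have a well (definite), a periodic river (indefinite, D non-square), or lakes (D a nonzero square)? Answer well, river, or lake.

D = b²−4ac = 11² − 4·15·11 = -539
D < 0 ⇒ definite ⇒ every region one sign ⇒ single well

well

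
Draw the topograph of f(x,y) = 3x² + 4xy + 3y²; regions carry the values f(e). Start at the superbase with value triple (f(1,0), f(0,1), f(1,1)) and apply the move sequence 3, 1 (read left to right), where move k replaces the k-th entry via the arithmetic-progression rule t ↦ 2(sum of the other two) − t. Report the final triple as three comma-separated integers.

start (3,3,10) = (f(1,0),f(0,1),f(1,1))
replace slot 3: 2·(3+3) − 10 = 2 → (3,3,2)
replace slot 1: 2·(3+2) − 3 = 7 → (7,3,2)

7,3,2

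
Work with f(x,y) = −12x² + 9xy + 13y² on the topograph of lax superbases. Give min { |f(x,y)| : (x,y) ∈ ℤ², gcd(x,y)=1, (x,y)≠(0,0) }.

river: ρ → (13,17,-8)
river: ρ → (-8,15,15)
river: ρ → (15,15,-8)
river: ρ → (-8,17,13)
river: ρ → (13,9,-12)
river: ρ → (-12,15,10)
river: ρ → (10,25,-2)
river: ρ → (-2,23,22)
river: ρ → (22,21,-3)
river: ρ → (-3,21,22)
river: ρ → (22,23,-2)
river: ρ → (-2,25,10)
river: ρ → (10,15,-12)
river: ρ → (-12,9,13)
closes: descent 0, river 14
min |a| on river = 2

2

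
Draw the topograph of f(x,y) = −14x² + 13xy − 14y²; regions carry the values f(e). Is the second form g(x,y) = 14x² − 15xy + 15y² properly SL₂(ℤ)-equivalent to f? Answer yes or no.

D₁ = -615, D₂ = -615
f is negative-definite; reduce −f:
−f: flip: (14,-13,14)→(14,13,14)
−f: reduced (well bottom): (14,13,14) with a≤c, −a<b≤a
flip sign back: reduced form of f is (-14,-13,-14)
g: translate: b→13 (≡-15 mod 28), so (14,-15,15)→(14,13,14)
g: reduced (well bottom): (14,13,14) with a≤c, −a<b≤a
reduced forms (-14, -13, -14) vs (14, 13, 14) ⇒ inequivalent

no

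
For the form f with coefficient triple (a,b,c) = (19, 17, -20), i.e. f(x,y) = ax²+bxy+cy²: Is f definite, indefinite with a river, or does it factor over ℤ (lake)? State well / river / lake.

D = b²−4ac = 17² − 4·19·(-20) = 1809
D > 0 non-square ⇒ indefinite ⇒ periodic river

river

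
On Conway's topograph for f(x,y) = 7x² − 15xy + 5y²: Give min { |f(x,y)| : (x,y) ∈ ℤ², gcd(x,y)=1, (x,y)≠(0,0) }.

descent: ρ → (5,5,-3)  [lands on river]
river: ρ → (-3,7,3)
river: ρ → (3,5,-5)
river: ρ → (-5,5,3)
river: ρ → (3,7,-3)
river: ρ → (-3,5,5)
closes: descent 1, river 6
min |a| on river = 3

3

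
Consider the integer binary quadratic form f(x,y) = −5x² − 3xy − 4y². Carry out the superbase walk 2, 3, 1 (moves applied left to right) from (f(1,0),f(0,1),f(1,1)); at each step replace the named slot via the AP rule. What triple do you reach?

start (-5,-4,-12) = (f(1,0),f(0,1),f(1,1))
replace slot 2: 2·((-5)+(-12)) − (-4) = -30 → (-5,-30,-12)
replace slot 3: 2·((-5)+(-30)) − (-12) = -58 → (-5,-30,-58)
replace slot 1: 2·((-30)+(-58)) − (-5) = -171 → (-171,-30,-58)

-171,-30,-58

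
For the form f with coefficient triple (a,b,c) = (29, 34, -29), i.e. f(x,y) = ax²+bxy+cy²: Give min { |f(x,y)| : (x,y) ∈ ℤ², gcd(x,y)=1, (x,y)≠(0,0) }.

river: ρ → (-29,24,34)
river: ρ → (34,44,-19)
river: ρ → (-19,32,46)
river: ρ → (46,60,-5)
river: ρ → (-5,60,46)
river: ρ → (46,32,-19)
river: ρ → (-19,44,34)
river: ρ → (34,24,-29)
river: ρ → (-29,34,29)
river: ρ → (29,24,-34)
river: ρ → (-34,44,19)
river: ρ → (19,32,-46)
river: ρ → (-46,60,5)
river: ρ → (5,60,-46)
river: ρ → (-46,32,19)
river: ρ → (19,44,-34)
river: ρ → (-34,24,29)
river: ρ → (29,34,-29)
closes: descent 0, river 18
min |a| on river = 5

5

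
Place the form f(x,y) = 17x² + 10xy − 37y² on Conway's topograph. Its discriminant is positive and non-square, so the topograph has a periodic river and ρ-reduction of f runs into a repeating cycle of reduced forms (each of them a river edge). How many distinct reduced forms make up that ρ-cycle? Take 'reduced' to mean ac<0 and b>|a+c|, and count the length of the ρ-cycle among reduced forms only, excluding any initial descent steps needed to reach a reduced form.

D = 2616, ⌊√D⌋ = 51
descent: ρ → (-37,-10,17)
descent: ρ → (17,44,-10)  [lands on river]
river: ρ → (-10,36,33)
river: ρ → (33,30,-13)
river: ρ → (-13,48,6)
river: ρ → (6,48,-13)
river: ρ → (-13,30,33)
river: ρ → (33,36,-10)
river: ρ → (-10,44,17)
river: ρ → (17,24,-30)
river: ρ → (-30,36,11)
river: ρ → (11,30,-39)
river: ρ → (-39,48,2)
river: ρ → (2,48,-39)
river: ρ → (-39,30,11)
river: ρ → (11,36,-30)
river: ρ → (-30,24,17)
ρ-cycle length = 16 (tail of 2 descent steps not counted)

16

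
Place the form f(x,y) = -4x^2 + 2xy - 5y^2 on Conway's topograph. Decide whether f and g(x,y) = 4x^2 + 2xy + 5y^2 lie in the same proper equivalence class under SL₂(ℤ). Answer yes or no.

D₁ = -76, D₂ = -76
f is negative-definite; reduce −f:
−f: reduced (well bottom): (4,-2,5) with a≤c, −a<b≤a
flip sign back: reduced form of f is (-4,2,-5)
g: reduced (well bottom): (4,2,5) with a≤c, −a<b≤a
reduced forms (-4, 2, -5) vs (4, 2, 5) ⇒ inequivalent

no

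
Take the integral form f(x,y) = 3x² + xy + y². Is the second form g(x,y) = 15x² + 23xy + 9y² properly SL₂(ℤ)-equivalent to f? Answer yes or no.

D₁ = -11, D₂ = -11
f: flip: (3,1,1)→(1,-1,3)
f: translate: b→1 (≡-1 mod 2), so (1,-1,3)→(1,1,3)
f: reduced (well bottom): (1,1,3) with a≤c, −a<b≤a
g: translate: b→-7 (≡23 mod 30), so (15,23,9)→(15,-7,1)
g: flip: (15,-7,1)→(1,7,15)
g: translate: b→1 (≡7 mod 2), so (1,7,15)→(1,1,3)
g: reduced (well bottom): (1,1,3) with a≤c, −a<b≤a
reduced forms (1, 1, 3) vs (1, 1, 3) ⇒ equivalent

yes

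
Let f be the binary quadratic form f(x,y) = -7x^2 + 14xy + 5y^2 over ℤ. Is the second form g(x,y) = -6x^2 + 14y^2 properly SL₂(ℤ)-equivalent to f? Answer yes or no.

D₁ = 336, D₂ = 336
river cycle of f (length 4): (5, 16, -4), (-4, 16, 5), (5, 14, -7), (-7, 14, 5)
river cycle of g (length 6): (-6, 12, 8), (8, 4, -10), (-10, 16, 2), (2, 16, -10), (-10, 4, 8), (8, 12, -6)
cycles differ ⇒ inequivalent

no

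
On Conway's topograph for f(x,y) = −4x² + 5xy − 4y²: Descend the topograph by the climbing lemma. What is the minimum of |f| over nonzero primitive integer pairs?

translate: b→3 (≡-5 mod 8), so (4,-5,4)→(4,3,3)
flip: (4,3,3)→(3,-3,4)
translate: b→3 (≡-3 mod 6), so (3,-3,4)→(3,3,4)
reduced (well bottom): (3,3,4) with a≤c, −a<b≤a
well minimum |f| = |-3| = 3 (negative-definite)

3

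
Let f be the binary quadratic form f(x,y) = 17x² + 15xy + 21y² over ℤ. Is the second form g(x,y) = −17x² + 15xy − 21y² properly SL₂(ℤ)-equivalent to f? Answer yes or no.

D₁ = -1203, D₂ = -1203
f: reduced (well bottom): (17,15,21) with a≤c, −a<b≤a
g is negative-definite; reduce −g:
−g: reduced (well bottom): (17,-15,21) with a≤c, −a<b≤a
flip sign back: reduced form of g is (-17,15,-21)
reduced forms (17, 15, 21) vs (-17, 15, -21) ⇒ inequivalent

no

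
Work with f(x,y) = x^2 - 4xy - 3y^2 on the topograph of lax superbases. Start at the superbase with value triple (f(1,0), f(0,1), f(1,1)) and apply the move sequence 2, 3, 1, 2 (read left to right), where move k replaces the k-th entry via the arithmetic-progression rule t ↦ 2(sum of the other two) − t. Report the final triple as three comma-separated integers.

start (1,-3,-6) = (f(1,0),f(0,1),f(1,1))
replace slot 2: 2·(1+(-6)) − (-3) = -7 → (1,-7,-6)
replace slot 3: 2·(1+(-7)) − (-6) = -6 → (1,-7,-6)
replace slot 1: 2·((-7)+(-6)) − 1 = -27 → (-27,-7,-6)
replace slot 2: 2·((-27)+(-6)) − (-7) = -59 → (-27,-59,-6)

-27,-59,-6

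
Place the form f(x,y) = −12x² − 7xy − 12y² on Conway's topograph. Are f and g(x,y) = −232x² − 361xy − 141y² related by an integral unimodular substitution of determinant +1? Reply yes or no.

D₁ = -527, D₂ = -527
f is negative-definite; reduce −f:
−f: reduced (well bottom): (12,7,12) with a≤c, −a<b≤a
flip sign back: reduced form of f is (-12,-7,-12)
g is negative-definite; reduce −g:
−g: translate: b→-103 (≡361 mod 464), so (232,361,141)→(232,-103,12)
−g: flip: (232,-103,12)→(12,103,232)
−g: translate: b→7 (≡103 mod 24), so (12,103,232)→(12,7,12)
−g: reduced (well bottom): (12,7,12) with a≤c, −a<b≤a
flip sign back: reduced form of g is (-12,-7,-12)
reduced forms (-12, -7, -12) vs (-12, -7, -12) ⇒ equivalent

yes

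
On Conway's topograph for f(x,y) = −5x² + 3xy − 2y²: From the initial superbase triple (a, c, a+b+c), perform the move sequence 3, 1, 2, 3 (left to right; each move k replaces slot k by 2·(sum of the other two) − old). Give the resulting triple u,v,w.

start (-5,-2,-4) = (f(1,0),f(0,1),f(1,1))
replace slot 3: 2·((-5)+(-2)) − (-4) = -10 → (-5,-2,-10)
replace slot 1: 2·((-2)+(-10)) − (-5) = -19 → (-19,-2,-10)
replace slot 2: 2·((-19)+(-10)) − (-2) = -56 → (-19,-56,-10)
replace slot 3: 2·((-19)+(-56)) − (-10) = -140 → (-19,-56,-140)

-19,-56,-140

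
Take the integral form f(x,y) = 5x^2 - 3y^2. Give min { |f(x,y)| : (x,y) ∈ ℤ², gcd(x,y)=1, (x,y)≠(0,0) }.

descent: ρ → (-3,6,2)  [lands on river]
river: ρ → (2,6,-3)
closes: descent 1, river 2
min |a| on river = 2

2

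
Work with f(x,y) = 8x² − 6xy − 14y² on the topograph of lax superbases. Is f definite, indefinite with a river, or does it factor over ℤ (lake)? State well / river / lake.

D = b²−4ac = (-6)² − 4·8·(-14) = 484
D = 22² is a perfect square ⇒ form factors over ℤ ⇒ lakes

lake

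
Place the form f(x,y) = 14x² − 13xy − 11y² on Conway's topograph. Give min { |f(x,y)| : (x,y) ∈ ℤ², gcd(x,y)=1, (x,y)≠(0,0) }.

descent: ρ → (-11,13,14)  [lands on river]
river: ρ → (14,15,-10)
river: ρ → (-10,25,4)
river: ρ → (4,23,-16)
river: ρ → (-16,9,11)
river: ρ → (11,13,-14)
river: ρ → (-14,15,10)
river: ρ → (10,25,-4)
river: ρ → (-4,23,16)
river: ρ → (16,9,-11)
closes: descent 1, river 10
min |a| on river = 4

4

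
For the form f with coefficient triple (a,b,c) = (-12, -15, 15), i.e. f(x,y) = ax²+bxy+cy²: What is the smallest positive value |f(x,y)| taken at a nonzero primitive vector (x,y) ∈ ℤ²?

descent: ρ → (15,15,-12)  [lands on river]
river: ρ → (-12,9,18)
river: ρ → (18,27,-3)
river: ρ → (-3,27,18)
river: ρ → (18,9,-12)
river: ρ → (-12,15,15)
closes: descent 1, river 6
min |a| on river = 3

3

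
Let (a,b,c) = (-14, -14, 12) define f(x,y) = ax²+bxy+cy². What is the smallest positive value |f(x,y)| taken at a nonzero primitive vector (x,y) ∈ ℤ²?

descent: ρ → (12,14,-14)  [lands on river]
river: ρ → (-14,14,12)
river: ρ → (12,10,-16)
river: ρ → (-16,22,6)
river: ρ → (6,26,-8)
river: ρ → (-8,22,12)
river: ρ → (12,26,-4)
river: ρ → (-4,22,24)
river: ρ → (24,26,-2)
river: ρ → (-2,26,24)
river: ρ → (24,22,-4)
river: ρ → (-4,26,12)
river: ρ → (12,22,-8)
river: ρ → (-8,26,6)
river: ρ → (6,22,-16)
river: ρ → (-16,10,12)
closes: descent 1, river 16
min |a| on river = 2

2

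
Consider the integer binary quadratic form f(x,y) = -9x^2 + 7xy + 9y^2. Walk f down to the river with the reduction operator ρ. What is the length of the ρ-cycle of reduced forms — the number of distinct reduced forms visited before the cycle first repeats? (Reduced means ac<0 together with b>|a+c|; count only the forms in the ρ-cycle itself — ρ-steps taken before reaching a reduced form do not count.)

D = 373, ⌊√D⌋ = 19
river: ρ → (9,11,-7)
river: ρ → (-7,17,3)
river: ρ → (3,19,-1)
river: ρ → (-1,19,3)
river: ρ → (3,17,-7)
river: ρ → (-7,11,9)
river: ρ → (9,7,-9)
river: ρ → (-9,11,7)
river: ρ → (7,17,-3)
river: ρ → (-3,19,1)
river: ρ → (1,19,-3)
river: ρ → (-3,17,7)
river: ρ → (7,11,-9)
river: ρ → (-9,7,9)
ρ-cycle length = 14 (tail of 0 descent steps not counted)

14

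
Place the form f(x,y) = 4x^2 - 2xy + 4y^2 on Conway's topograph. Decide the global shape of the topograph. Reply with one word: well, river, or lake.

D = b²−4ac = (-2)² − 4·4·4 = -60
D < 0 ⇒ definite ⇒ every region one sign ⇒ single well

well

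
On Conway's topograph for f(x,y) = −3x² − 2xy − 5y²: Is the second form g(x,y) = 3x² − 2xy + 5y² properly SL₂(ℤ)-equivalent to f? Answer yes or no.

D₁ = -56, D₂ = -56
f is negative-definite; reduce −f:
−f: reduced (well bottom): (3,2,5) with a≤c, −a<b≤a
flip sign back: reduced form of f is (-3,-2,-5)
g: reduced (well bottom): (3,-2,5) with a≤c, −a<b≤a
reduced forms (-3, -2, -5) vs (3, -2, 5) ⇒ inequivalent

no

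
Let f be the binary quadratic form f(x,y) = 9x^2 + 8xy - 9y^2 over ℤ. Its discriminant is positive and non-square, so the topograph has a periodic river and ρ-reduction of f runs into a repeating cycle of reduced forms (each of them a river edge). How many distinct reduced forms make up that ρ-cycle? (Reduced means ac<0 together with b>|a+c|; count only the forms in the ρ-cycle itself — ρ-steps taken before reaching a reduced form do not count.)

D = 388, ⌊√D⌋ = 19
river: ρ → (-9,10,8)
river: ρ → (8,6,-11)
river: ρ → (-11,16,3)
river: ρ → (3,14,-16)
river: ρ → (-16,18,1)
river: ρ → (1,18,-16)
river: ρ → (-16,14,3)
river: ρ → (3,16,-11)
river: ρ → (-11,6,8)
river: ρ → (8,10,-9)
river: ρ → (-9,8,9)
river: ρ → (9,10,-8)
river: ρ → (-8,6,11)
river: ρ → (11,16,-3)
river: ρ → (-3,14,16)
river: ρ → (16,18,-1)
river: ρ → (-1,18,16)
river: ρ → (16,14,-3)
river: ρ → (-3,16,11)
river: ρ → (11,6,-8)
river: ρ → (-8,10,9)
river: ρ → (9,8,-9)
ρ-cycle length = 22 (tail of 0 descent steps not counted)

22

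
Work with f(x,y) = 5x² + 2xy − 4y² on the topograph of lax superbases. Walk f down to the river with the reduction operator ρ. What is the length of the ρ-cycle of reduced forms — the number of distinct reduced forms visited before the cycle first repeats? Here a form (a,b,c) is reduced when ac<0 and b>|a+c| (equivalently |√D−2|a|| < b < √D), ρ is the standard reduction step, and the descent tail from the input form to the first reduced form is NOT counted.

D = 84, ⌊√D⌋ = 9
river: ρ → (-4,6,3)
river: ρ → (3,6,-4)
river: ρ → (-4,2,5)
river: ρ → (5,8,-1)
river: ρ → (-1,8,5)
river: ρ → (5,2,-4)
ρ-cycle length = 6 (tail of 0 descent steps not counted)

6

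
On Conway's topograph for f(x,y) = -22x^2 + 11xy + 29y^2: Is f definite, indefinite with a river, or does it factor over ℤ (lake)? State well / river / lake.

D = b²−4ac = 11² − 4·(-22)·29 = 2673
D > 0 non-square ⇒ indefinite ⇒ periodic river

river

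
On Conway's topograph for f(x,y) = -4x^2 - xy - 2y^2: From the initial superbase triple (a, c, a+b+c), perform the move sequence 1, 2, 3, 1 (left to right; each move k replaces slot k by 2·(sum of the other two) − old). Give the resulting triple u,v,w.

start (-4,-2,-7) = (f(1,0),f(0,1),f(1,1))
replace slot 1: 2·((-2)+(-7)) − (-4) = -14 → (-14,-2,-7)
replace slot 2: 2·((-14)+(-7)) − (-2) = -40 → (-14,-40,-7)
replace slot 3: 2·((-14)+(-40)) − (-7) = -101 → (-14,-40,-101)
replace slot 1: 2·((-40)+(-101)) − (-14) = -268 → (-268,-40,-101)

-268,-40,-101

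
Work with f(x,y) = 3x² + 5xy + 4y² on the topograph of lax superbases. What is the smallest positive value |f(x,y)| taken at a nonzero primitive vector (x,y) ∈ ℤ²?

translate: b→-1 (≡5 mod 6), so (3,5,4)→(3,-1,2)
flip: (3,-1,2)→(2,1,3)
reduced (well bottom): (2,1,3) with a≤c, −a<b≤a
well minimum = a = 2

2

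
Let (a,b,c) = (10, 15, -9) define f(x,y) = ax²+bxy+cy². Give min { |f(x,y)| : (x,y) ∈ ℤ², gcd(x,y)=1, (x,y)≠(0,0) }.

river: ρ → (-9,21,4)
river: ρ → (4,19,-14)
river: ρ → (-14,9,9)
river: ρ → (9,9,-14)
river: ρ → (-14,19,4)
river: ρ → (4,21,-9)
river: ρ → (-9,15,10)
river: ρ → (10,5,-14)
river: ρ → (-14,23,1)
river: ρ → (1,23,-14)
river: ρ → (-14,5,10)
river: ρ → (10,15,-9)
closes: descent 0, river 12
min |a| on river = 1

1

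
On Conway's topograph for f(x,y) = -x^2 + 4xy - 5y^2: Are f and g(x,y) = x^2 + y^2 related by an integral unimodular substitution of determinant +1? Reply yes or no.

D₁ = -4, D₂ = -4
f is negative-definite; reduce −f:
−f: translate: b→0 (≡-4 mod 2), so (1,-4,5)→(1,0,1)
−f: reduced (well bottom): (1,0,1) with a≤c, −a<b≤a
flip sign back: reduced form of f is (-1,0,-1)
g: reduced (well bottom): (1,0,1) with a≤c, −a<b≤a
reduced forms (-1, 0, -1) vs (1, 0, 1) ⇒ inequivalent

no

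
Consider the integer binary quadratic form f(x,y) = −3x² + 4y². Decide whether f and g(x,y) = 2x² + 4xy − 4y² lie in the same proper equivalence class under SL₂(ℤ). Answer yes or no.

D₁ = 48, D₂ = 48
river cycle of f (length 2): (-3, 6, 1), (1, 6, -3)
river cycle of g (length 2): (-4, 4, 2), (2, 4, -4)
cycles differ ⇒ inequivalent

no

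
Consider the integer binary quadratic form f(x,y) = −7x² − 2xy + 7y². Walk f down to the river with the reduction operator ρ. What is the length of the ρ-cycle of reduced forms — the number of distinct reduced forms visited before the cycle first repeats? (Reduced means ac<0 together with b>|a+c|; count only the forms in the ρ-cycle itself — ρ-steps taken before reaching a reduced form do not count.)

D = 200, ⌊√D⌋ = 14
descent: ρ → (7,2,-7)  [lands on river]
river: ρ → (-7,12,2)
river: ρ → (2,12,-7)
river: ρ → (-7,2,7)
river: ρ → (7,12,-2)
river: ρ → (-2,12,7)
ρ-cycle length = 6 (tail of 1 descent step not counted)

6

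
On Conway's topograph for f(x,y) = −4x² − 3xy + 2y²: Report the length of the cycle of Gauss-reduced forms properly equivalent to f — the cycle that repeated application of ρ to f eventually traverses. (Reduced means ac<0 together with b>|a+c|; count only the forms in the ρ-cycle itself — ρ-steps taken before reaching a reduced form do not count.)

D = 41, ⌊√D⌋ = 6
descent: ρ → (2,3,-4)  [lands on river]
river: ρ → (-4,5,1)
river: ρ → (1,5,-4)
river: ρ → (-4,3,2)
river: ρ → (2,5,-2)
river: ρ → (-2,3,4)
river: ρ → (4,5,-1)
river: ρ → (-1,5,4)
river: ρ → (4,3,-2)
river: ρ → (-2,5,2)
ρ-cycle length = 10 (tail of 1 descent step not counted)

10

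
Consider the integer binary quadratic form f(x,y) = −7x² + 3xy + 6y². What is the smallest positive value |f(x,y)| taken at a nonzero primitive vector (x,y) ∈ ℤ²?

river: ρ → (6,9,-4)
river: ρ → (-4,7,8)
river: ρ → (8,9,-3)
river: ρ → (-3,9,8)
river: ρ → (8,7,-4)
river: ρ → (-4,9,6)
river: ρ → (6,3,-7)
river: ρ → (-7,11,2)
river: ρ → (2,13,-1)
river: ρ → (-1,13,2)
river: ρ → (2,11,-7)
river: ρ → (-7,3,6)
closes: descent 0, river 12
min |a| on river = 1

1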